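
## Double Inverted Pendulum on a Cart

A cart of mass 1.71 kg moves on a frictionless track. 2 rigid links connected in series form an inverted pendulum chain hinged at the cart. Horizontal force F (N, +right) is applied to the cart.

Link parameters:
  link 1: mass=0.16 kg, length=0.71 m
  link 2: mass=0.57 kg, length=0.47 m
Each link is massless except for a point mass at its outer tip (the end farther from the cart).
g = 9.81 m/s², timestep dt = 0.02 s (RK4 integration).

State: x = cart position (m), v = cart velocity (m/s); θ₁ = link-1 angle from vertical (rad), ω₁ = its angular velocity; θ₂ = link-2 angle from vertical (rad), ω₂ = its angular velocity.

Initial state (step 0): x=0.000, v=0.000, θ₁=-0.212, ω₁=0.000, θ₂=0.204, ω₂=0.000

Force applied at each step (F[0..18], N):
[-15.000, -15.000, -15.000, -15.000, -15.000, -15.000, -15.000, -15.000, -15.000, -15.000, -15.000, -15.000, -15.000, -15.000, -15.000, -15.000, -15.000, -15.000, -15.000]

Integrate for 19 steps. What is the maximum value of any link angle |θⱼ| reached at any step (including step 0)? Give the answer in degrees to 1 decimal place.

Answer: 100.1°

Derivation:
apply F[0]=-15.000 → step 1: x=-0.002, v=-0.163, θ₁=-0.213, ω₁=-0.098, θ₂=0.210, ω₂=0.560
apply F[1]=-15.000 → step 2: x=-0.007, v=-0.326, θ₁=-0.216, ω₁=-0.189, θ₂=0.226, ω₂=1.113
apply F[2]=-15.000 → step 3: x=-0.015, v=-0.490, θ₁=-0.220, ω₁=-0.265, θ₂=0.254, ω₂=1.653
apply F[3]=-15.000 → step 4: x=-0.026, v=-0.654, θ₁=-0.226, ω₁=-0.317, θ₂=0.292, ω₂=2.171
apply F[4]=-15.000 → step 5: x=-0.041, v=-0.820, θ₁=-0.233, ω₁=-0.337, θ₂=0.341, ω₂=2.661
apply F[5]=-15.000 → step 6: x=-0.059, v=-0.988, θ₁=-0.240, ω₁=-0.318, θ₂=0.399, ω₂=3.117
apply F[6]=-15.000 → step 7: x=-0.080, v=-1.156, θ₁=-0.245, ω₁=-0.253, θ₂=0.465, ω₂=3.538
apply F[7]=-15.000 → step 8: x=-0.105, v=-1.325, θ₁=-0.249, ω₁=-0.138, θ₂=0.540, ω₂=3.927
apply F[8]=-15.000 → step 9: x=-0.133, v=-1.495, θ₁=-0.251, ω₁=0.029, θ₂=0.622, ω₂=4.289
apply F[9]=-15.000 → step 10: x=-0.165, v=-1.666, θ₁=-0.248, ω₁=0.250, θ₂=0.711, ω₂=4.629
apply F[10]=-15.000 → step 11: x=-0.200, v=-1.837, θ₁=-0.240, ω₁=0.528, θ₂=0.807, ω₂=4.952
apply F[11]=-15.000 → step 12: x=-0.238, v=-2.009, θ₁=-0.226, ω₁=0.865, θ₂=0.909, ω₂=5.259
apply F[12]=-15.000 → step 13: x=-0.280, v=-2.182, θ₁=-0.205, ω₁=1.265, θ₂=1.017, ω₂=5.549
apply F[13]=-15.000 → step 14: x=-0.326, v=-2.355, θ₁=-0.175, ω₁=1.729, θ₂=1.131, ω₂=5.816
apply F[14]=-15.000 → step 15: x=-0.375, v=-2.529, θ₁=-0.136, ω₁=2.256, θ₂=1.250, ω₂=6.047
apply F[15]=-15.000 → step 16: x=-0.427, v=-2.703, θ₁=-0.085, ω₁=2.841, θ₂=1.373, ω₂=6.221
apply F[16]=-15.000 → step 17: x=-0.483, v=-2.878, θ₁=-0.022, ω₁=3.474, θ₂=1.498, ω₂=6.306
apply F[17]=-15.000 → step 18: x=-0.542, v=-3.054, θ₁=0.054, ω₁=4.136, θ₂=1.624, ω₂=6.264
apply F[18]=-15.000 → step 19: x=-0.605, v=-3.228, θ₁=0.144, ω₁=4.799, θ₂=1.747, ω₂=6.049
Max |angle| over trajectory = 1.747 rad = 100.1°.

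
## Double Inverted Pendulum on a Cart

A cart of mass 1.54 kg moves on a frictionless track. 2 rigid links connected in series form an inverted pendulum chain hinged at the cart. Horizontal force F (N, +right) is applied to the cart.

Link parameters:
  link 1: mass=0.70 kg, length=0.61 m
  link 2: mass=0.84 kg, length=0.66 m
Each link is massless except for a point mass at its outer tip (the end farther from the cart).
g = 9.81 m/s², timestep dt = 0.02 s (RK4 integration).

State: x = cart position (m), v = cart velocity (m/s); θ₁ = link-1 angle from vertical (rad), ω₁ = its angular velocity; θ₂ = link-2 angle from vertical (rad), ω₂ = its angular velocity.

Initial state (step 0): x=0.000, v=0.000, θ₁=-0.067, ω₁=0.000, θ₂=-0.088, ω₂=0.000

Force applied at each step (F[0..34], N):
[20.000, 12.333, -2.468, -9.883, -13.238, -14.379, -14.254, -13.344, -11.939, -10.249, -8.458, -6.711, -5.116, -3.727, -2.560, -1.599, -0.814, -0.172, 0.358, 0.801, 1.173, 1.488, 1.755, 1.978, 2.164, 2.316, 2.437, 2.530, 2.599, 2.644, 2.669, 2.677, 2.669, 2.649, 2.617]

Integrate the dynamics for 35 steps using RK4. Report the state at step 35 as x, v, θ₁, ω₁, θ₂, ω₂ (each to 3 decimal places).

Answer: x=-0.302, v=-0.370, θ₁=0.051, ω₁=0.066, θ₂=0.032, ω₂=0.104

Derivation:
apply F[0]=+20.000 → step 1: x=0.003, v=0.272, θ₁=-0.072, ω₁=-0.460, θ₂=-0.088, ω₂=-0.011
apply F[1]=+12.333 → step 2: x=0.010, v=0.446, θ₁=-0.084, ω₁=-0.765, θ₂=-0.088, ω₂=-0.018
apply F[2]=-2.468 → step 3: x=0.019, v=0.431, θ₁=-0.099, ω₁=-0.771, θ₂=-0.089, ω₂=-0.016
apply F[3]=-9.883 → step 4: x=0.026, v=0.324, θ₁=-0.113, ω₁=-0.638, θ₂=-0.089, ω₂=-0.005
apply F[4]=-13.238 → step 5: x=0.031, v=0.177, θ₁=-0.124, ω₁=-0.449, θ₂=-0.089, ω₂=0.016
apply F[5]=-14.379 → step 6: x=0.033, v=0.017, θ₁=-0.131, ω₁=-0.247, θ₂=-0.088, ω₂=0.044
apply F[6]=-14.254 → step 7: x=0.032, v=-0.140, θ₁=-0.134, ω₁=-0.054, θ₂=-0.087, ω₂=0.076
apply F[7]=-13.344 → step 8: x=0.028, v=-0.284, θ₁=-0.133, ω₁=0.119, θ₂=-0.085, ω₂=0.110
apply F[8]=-11.939 → step 9: x=0.021, v=-0.412, θ₁=-0.130, ω₁=0.264, θ₂=-0.083, ω₂=0.144
apply F[9]=-10.249 → step 10: x=0.011, v=-0.519, θ₁=-0.123, ω₁=0.379, θ₂=-0.080, ω₂=0.175
apply F[10]=-8.458 → step 11: x=0.000, v=-0.605, θ₁=-0.115, ω₁=0.464, θ₂=-0.076, ω₂=0.203
apply F[11]=-6.711 → step 12: x=-0.013, v=-0.670, θ₁=-0.105, ω₁=0.522, θ₂=-0.071, ω₂=0.227
apply F[12]=-5.116 → step 13: x=-0.026, v=-0.717, θ₁=-0.094, ω₁=0.555, θ₂=-0.067, ω₂=0.246
apply F[13]=-3.727 → step 14: x=-0.041, v=-0.749, θ₁=-0.083, ω₁=0.568, θ₂=-0.062, ω₂=0.262
apply F[14]=-2.560 → step 15: x=-0.056, v=-0.767, θ₁=-0.072, ω₁=0.566, θ₂=-0.056, ω₂=0.274
apply F[15]=-1.599 → step 16: x=-0.072, v=-0.775, θ₁=-0.060, ω₁=0.554, θ₂=-0.051, ω₂=0.282
apply F[16]=-0.814 → step 17: x=-0.087, v=-0.775, θ₁=-0.049, ω₁=0.534, θ₂=-0.045, ω₂=0.286
apply F[17]=-0.172 → step 18: x=-0.103, v=-0.769, θ₁=-0.039, ω₁=0.508, θ₂=-0.039, ω₂=0.288
apply F[18]=+0.358 → step 19: x=-0.118, v=-0.758, θ₁=-0.029, ω₁=0.480, θ₂=-0.034, ω₂=0.286
apply F[19]=+0.801 → step 20: x=-0.133, v=-0.743, θ₁=-0.020, ω₁=0.450, θ₂=-0.028, ω₂=0.282
apply F[20]=+1.173 → step 21: x=-0.148, v=-0.724, θ₁=-0.011, ω₁=0.418, θ₂=-0.022, ω₂=0.276
apply F[21]=+1.488 → step 22: x=-0.162, v=-0.704, θ₁=-0.003, ω₁=0.387, θ₂=-0.017, ω₂=0.268
apply F[22]=+1.755 → step 23: x=-0.176, v=-0.681, θ₁=0.004, ω₁=0.355, θ₂=-0.012, ω₂=0.259
apply F[23]=+1.978 → step 24: x=-0.189, v=-0.657, θ₁=0.011, ω₁=0.324, θ₂=-0.006, ω₂=0.248
apply F[24]=+2.164 → step 25: x=-0.202, v=-0.631, θ₁=0.017, ω₁=0.294, θ₂=-0.002, ω₂=0.236
apply F[25]=+2.316 → step 26: x=-0.214, v=-0.605, θ₁=0.023, ω₁=0.265, θ₂=0.003, ω₂=0.224
apply F[26]=+2.437 → step 27: x=-0.226, v=-0.578, θ₁=0.028, ω₁=0.237, θ₂=0.007, ω₂=0.210
apply F[27]=+2.530 → step 28: x=-0.237, v=-0.551, θ₁=0.032, ω₁=0.211, θ₂=0.011, ω₂=0.197
apply F[28]=+2.599 → step 29: x=-0.248, v=-0.524, θ₁=0.036, ω₁=0.186, θ₂=0.015, ω₂=0.183
apply F[29]=+2.644 → step 30: x=-0.258, v=-0.498, θ₁=0.040, ω₁=0.162, θ₂=0.019, ω₂=0.169
apply F[30]=+2.669 → step 31: x=-0.268, v=-0.471, θ₁=0.043, ω₁=0.140, θ₂=0.022, ω₂=0.156
apply F[31]=+2.677 → step 32: x=-0.277, v=-0.445, θ₁=0.045, ω₁=0.119, θ₂=0.025, ω₂=0.142
apply F[32]=+2.669 → step 33: x=-0.286, v=-0.419, θ₁=0.047, ω₁=0.100, θ₂=0.028, ω₂=0.129
apply F[33]=+2.649 → step 34: x=-0.294, v=-0.394, θ₁=0.049, ω₁=0.082, θ₂=0.030, ω₂=0.116
apply F[34]=+2.617 → step 35: x=-0.302, v=-0.370, θ₁=0.051, ω₁=0.066, θ₂=0.032, ω₂=0.104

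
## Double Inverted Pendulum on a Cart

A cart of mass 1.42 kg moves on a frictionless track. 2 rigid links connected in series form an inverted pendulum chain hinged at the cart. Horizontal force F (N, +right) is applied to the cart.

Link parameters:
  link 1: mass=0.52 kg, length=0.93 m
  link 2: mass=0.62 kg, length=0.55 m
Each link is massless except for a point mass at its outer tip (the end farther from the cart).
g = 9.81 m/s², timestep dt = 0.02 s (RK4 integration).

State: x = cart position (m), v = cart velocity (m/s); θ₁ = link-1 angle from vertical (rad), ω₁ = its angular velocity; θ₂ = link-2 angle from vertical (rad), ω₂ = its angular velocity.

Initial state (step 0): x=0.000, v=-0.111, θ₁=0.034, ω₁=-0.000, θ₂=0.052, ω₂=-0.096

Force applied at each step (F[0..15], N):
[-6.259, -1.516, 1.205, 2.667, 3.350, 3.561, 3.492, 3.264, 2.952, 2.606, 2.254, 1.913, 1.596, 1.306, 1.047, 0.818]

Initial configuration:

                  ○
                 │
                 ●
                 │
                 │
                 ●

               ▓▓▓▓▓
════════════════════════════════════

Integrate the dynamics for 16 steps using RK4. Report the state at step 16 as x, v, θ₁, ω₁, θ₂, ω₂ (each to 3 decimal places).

Answer: x=-0.013, v=0.130, θ₁=0.029, ω₁=-0.127, θ₂=0.029, ω₂=-0.087

Derivation:
apply F[0]=-6.259 → step 1: x=-0.003, v=-0.204, θ₁=0.035, ω₁=0.104, θ₂=0.050, ω₂=-0.083
apply F[1]=-1.516 → step 2: x=-0.008, v=-0.231, θ₁=0.037, ω₁=0.137, θ₂=0.049, ω₂=-0.073
apply F[2]=+1.205 → step 3: x=-0.012, v=-0.221, θ₁=0.040, ω₁=0.131, θ₂=0.047, ω₂=-0.066
apply F[3]=+2.667 → step 4: x=-0.016, v=-0.190, θ₁=0.042, ω₁=0.105, θ₂=0.046, ω₂=-0.062
apply F[4]=+3.350 → step 5: x=-0.020, v=-0.149, θ₁=0.044, ω₁=0.070, θ₂=0.045, ω₂=-0.060
apply F[5]=+3.561 → step 6: x=-0.022, v=-0.106, θ₁=0.045, ω₁=0.034, θ₂=0.044, ω₂=-0.060
apply F[6]=+3.492 → step 7: x=-0.024, v=-0.064, θ₁=0.046, ω₁=-0.001, θ₂=0.042, ω₂=-0.062
apply F[7]=+3.264 → step 8: x=-0.025, v=-0.026, θ₁=0.045, ω₁=-0.032, θ₂=0.041, ω₂=-0.065
apply F[8]=+2.952 → step 9: x=-0.025, v=0.009, θ₁=0.044, ω₁=-0.059, θ₂=0.040, ω₂=-0.069
apply F[9]=+2.606 → step 10: x=-0.024, v=0.039, θ₁=0.043, ω₁=-0.080, θ₂=0.038, ω₂=-0.073
apply F[10]=+2.254 → step 11: x=-0.023, v=0.064, θ₁=0.041, ω₁=-0.097, θ₂=0.037, ω₂=-0.076
apply F[11]=+1.913 → step 12: x=-0.022, v=0.084, θ₁=0.039, ω₁=-0.110, θ₂=0.035, ω₂=-0.079
apply F[12]=+1.596 → step 13: x=-0.020, v=0.101, θ₁=0.037, ω₁=-0.118, θ₂=0.034, ω₂=-0.082
apply F[13]=+1.306 → step 14: x=-0.018, v=0.114, θ₁=0.034, ω₁=-0.124, θ₂=0.032, ω₂=-0.084
apply F[14]=+1.047 → step 15: x=-0.015, v=0.123, θ₁=0.032, ω₁=-0.127, θ₂=0.030, ω₂=-0.086
apply F[15]=+0.818 → step 16: x=-0.013, v=0.130, θ₁=0.029, ω₁=-0.127, θ₂=0.029, ω₂=-0.087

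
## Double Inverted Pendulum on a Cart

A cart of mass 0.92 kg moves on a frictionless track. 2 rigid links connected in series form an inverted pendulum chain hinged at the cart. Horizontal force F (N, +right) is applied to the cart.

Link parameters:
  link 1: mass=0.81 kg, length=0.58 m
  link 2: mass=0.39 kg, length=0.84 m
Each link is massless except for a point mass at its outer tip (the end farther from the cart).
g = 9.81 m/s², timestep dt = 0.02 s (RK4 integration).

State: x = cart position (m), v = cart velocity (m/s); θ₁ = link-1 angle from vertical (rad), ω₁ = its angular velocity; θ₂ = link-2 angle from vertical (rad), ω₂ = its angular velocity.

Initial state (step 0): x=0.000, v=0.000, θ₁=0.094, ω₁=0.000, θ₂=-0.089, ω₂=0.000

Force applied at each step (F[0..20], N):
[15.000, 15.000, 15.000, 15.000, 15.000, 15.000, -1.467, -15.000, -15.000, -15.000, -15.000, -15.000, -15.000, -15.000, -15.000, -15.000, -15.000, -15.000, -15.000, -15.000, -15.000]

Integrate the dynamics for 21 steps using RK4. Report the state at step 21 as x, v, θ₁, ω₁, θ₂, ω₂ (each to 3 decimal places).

apply F[0]=+15.000 → step 1: x=0.003, v=0.300, θ₁=0.089, ω₁=-0.451, θ₂=-0.090, ω₂=-0.070
apply F[1]=+15.000 → step 2: x=0.012, v=0.603, θ₁=0.076, ω₁=-0.913, θ₂=-0.092, ω₂=-0.135
apply F[2]=+15.000 → step 3: x=0.027, v=0.912, θ₁=0.053, ω₁=-1.398, θ₂=-0.095, ω₂=-0.190
apply F[3]=+15.000 → step 4: x=0.049, v=1.230, θ₁=0.020, ω₁=-1.913, θ₂=-0.099, ω₂=-0.231
apply F[4]=+15.000 → step 5: x=0.076, v=1.556, θ₁=-0.024, ω₁=-2.464, θ₂=-0.104, ω₂=-0.256
apply F[5]=+15.000 → step 6: x=0.111, v=1.887, θ₁=-0.079, ω₁=-3.048, θ₂=-0.109, ω₂=-0.265
apply F[6]=-1.467 → step 7: x=0.148, v=1.868, θ₁=-0.140, ω₁=-3.052, θ₂=-0.115, ω₂=-0.265
apply F[7]=-15.000 → step 8: x=0.183, v=1.575, θ₁=-0.197, ω₁=-2.617, θ₂=-0.120, ω₂=-0.252
apply F[8]=-15.000 → step 9: x=0.211, v=1.301, θ₁=-0.245, ω₁=-2.246, θ₂=-0.125, ω₂=-0.220
apply F[9]=-15.000 → step 10: x=0.235, v=1.045, θ₁=-0.287, ω₁=-1.932, θ₂=-0.129, ω₂=-0.169
apply F[10]=-15.000 → step 11: x=0.253, v=0.805, θ₁=-0.323, ω₁=-1.670, θ₂=-0.131, ω₂=-0.102
apply F[11]=-15.000 → step 12: x=0.267, v=0.577, θ₁=-0.354, ω₁=-1.450, θ₂=-0.133, ω₂=-0.020
apply F[12]=-15.000 → step 13: x=0.277, v=0.361, θ₁=-0.381, ω₁=-1.267, θ₂=-0.132, ω₂=0.076
apply F[13]=-15.000 → step 14: x=0.282, v=0.153, θ₁=-0.405, ω₁=-1.115, θ₂=-0.129, ω₂=0.184
apply F[14]=-15.000 → step 15: x=0.283, v=-0.048, θ₁=-0.426, ω₁=-0.988, θ₂=-0.125, ω₂=0.304
apply F[15]=-15.000 → step 16: x=0.280, v=-0.243, θ₁=-0.444, ω₁=-0.884, θ₂=-0.117, ω₂=0.434
apply F[16]=-15.000 → step 17: x=0.273, v=-0.433, θ₁=-0.461, ω₁=-0.798, θ₂=-0.107, ω₂=0.574
apply F[17]=-15.000 → step 18: x=0.262, v=-0.620, θ₁=-0.476, ω₁=-0.727, θ₂=-0.094, ω₂=0.723
apply F[18]=-15.000 → step 19: x=0.248, v=-0.805, θ₁=-0.490, ω₁=-0.670, θ₂=-0.078, ω₂=0.883
apply F[19]=-15.000 → step 20: x=0.230, v=-0.987, θ₁=-0.503, ω₁=-0.623, θ₂=-0.059, ω₂=1.052
apply F[20]=-15.000 → step 21: x=0.209, v=-1.169, θ₁=-0.515, ω₁=-0.585, θ₂=-0.036, ω₂=1.230

Answer: x=0.209, v=-1.169, θ₁=-0.515, ω₁=-0.585, θ₂=-0.036, ω₂=1.230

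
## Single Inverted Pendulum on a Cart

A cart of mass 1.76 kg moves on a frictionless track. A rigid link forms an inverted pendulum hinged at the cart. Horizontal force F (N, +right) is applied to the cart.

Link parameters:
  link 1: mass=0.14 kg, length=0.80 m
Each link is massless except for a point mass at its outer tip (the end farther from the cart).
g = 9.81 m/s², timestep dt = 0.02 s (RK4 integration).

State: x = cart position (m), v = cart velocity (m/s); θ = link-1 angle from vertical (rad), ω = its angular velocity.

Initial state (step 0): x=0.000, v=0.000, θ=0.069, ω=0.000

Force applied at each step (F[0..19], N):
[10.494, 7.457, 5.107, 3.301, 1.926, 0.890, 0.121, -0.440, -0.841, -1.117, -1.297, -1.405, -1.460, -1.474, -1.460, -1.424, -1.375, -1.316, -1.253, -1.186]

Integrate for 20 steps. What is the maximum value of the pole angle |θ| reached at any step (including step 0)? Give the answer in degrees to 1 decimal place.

Answer: 4.0°

Derivation:
apply F[0]=+10.494 → step 1: x=0.001, v=0.118, θ=0.068, ω=-0.131
apply F[1]=+7.457 → step 2: x=0.004, v=0.202, θ=0.064, ω=-0.219
apply F[2]=+5.107 → step 3: x=0.009, v=0.259, θ=0.059, ω=-0.275
apply F[3]=+3.301 → step 4: x=0.015, v=0.296, θ=0.053, ω=-0.307
apply F[4]=+1.926 → step 5: x=0.021, v=0.317, θ=0.047, ω=-0.321
apply F[5]=+0.890 → step 6: x=0.027, v=0.326, θ=0.041, ω=-0.322
apply F[6]=+0.121 → step 7: x=0.034, v=0.327, θ=0.034, ω=-0.313
apply F[7]=-0.440 → step 8: x=0.040, v=0.321, θ=0.028, ω=-0.299
apply F[8]=-0.841 → step 9: x=0.046, v=0.311, θ=0.023, ω=-0.280
apply F[9]=-1.117 → step 10: x=0.053, v=0.298, θ=0.017, ω=-0.259
apply F[10]=-1.297 → step 11: x=0.058, v=0.283, θ=0.012, ω=-0.237
apply F[11]=-1.405 → step 12: x=0.064, v=0.267, θ=0.008, ω=-0.214
apply F[12]=-1.460 → step 13: x=0.069, v=0.251, θ=0.004, ω=-0.192
apply F[13]=-1.474 → step 14: x=0.074, v=0.234, θ=-0.000, ω=-0.171
apply F[14]=-1.460 → step 15: x=0.078, v=0.217, θ=-0.003, ω=-0.150
apply F[15]=-1.424 → step 16: x=0.083, v=0.201, θ=-0.006, ω=-0.131
apply F[16]=-1.375 → step 17: x=0.086, v=0.186, θ=-0.008, ω=-0.114
apply F[17]=-1.316 → step 18: x=0.090, v=0.171, θ=-0.011, ω=-0.098
apply F[18]=-1.253 → step 19: x=0.093, v=0.157, θ=-0.012, ω=-0.083
apply F[19]=-1.186 → step 20: x=0.096, v=0.144, θ=-0.014, ω=-0.069
Max |angle| over trajectory = 0.069 rad = 4.0°.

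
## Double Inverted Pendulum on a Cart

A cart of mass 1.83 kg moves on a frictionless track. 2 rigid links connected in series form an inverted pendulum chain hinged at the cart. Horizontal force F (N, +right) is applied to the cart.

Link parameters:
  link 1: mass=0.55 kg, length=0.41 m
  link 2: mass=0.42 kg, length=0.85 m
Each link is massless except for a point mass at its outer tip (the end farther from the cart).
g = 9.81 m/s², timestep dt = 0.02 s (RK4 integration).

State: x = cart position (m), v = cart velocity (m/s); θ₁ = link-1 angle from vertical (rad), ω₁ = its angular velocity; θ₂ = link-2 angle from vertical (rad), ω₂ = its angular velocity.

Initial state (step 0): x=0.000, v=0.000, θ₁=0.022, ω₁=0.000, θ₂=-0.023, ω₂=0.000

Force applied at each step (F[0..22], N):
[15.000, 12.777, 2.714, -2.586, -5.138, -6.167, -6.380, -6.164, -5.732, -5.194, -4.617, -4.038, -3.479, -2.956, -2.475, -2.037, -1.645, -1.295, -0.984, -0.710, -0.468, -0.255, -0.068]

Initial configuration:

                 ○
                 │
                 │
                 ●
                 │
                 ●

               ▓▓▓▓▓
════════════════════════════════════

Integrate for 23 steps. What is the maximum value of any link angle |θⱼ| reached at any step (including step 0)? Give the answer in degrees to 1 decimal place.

apply F[0]=+15.000 → step 1: x=0.002, v=0.162, θ₁=0.018, ω₁=-0.368, θ₂=-0.023, ω₂=-0.018
apply F[1]=+12.777 → step 2: x=0.006, v=0.300, θ₁=0.008, ω₁=-0.685, θ₂=-0.024, ω₂=-0.033
apply F[2]=+2.714 → step 3: x=0.013, v=0.330, θ₁=-0.007, ω₁=-0.748, θ₂=-0.024, ω₂=-0.043
apply F[3]=-2.586 → step 4: x=0.019, v=0.303, θ₁=-0.021, ω₁=-0.685, θ₂=-0.025, ω₂=-0.047
apply F[4]=-5.138 → step 5: x=0.024, v=0.249, θ₁=-0.033, ω₁=-0.569, θ₂=-0.026, ω₂=-0.047
apply F[5]=-6.167 → step 6: x=0.029, v=0.186, θ₁=-0.043, ω₁=-0.437, θ₂=-0.027, ω₂=-0.042
apply F[6]=-6.380 → step 7: x=0.032, v=0.121, θ₁=-0.051, ω₁=-0.309, θ₂=-0.028, ω₂=-0.034
apply F[7]=-6.164 → step 8: x=0.034, v=0.059, θ₁=-0.056, ω₁=-0.194, θ₂=-0.029, ω₂=-0.024
apply F[8]=-5.732 → step 9: x=0.034, v=0.003, θ₁=-0.059, ω₁=-0.094, θ₂=-0.029, ω₂=-0.012
apply F[9]=-5.194 → step 10: x=0.034, v=-0.048, θ₁=-0.060, ω₁=-0.011, θ₂=-0.029, ω₂=0.001
apply F[10]=-4.617 → step 11: x=0.032, v=-0.092, θ₁=-0.059, ω₁=0.057, θ₂=-0.029, ω₂=0.013
apply F[11]=-4.038 → step 12: x=0.030, v=-0.130, θ₁=-0.058, ω₁=0.110, θ₂=-0.029, ω₂=0.026
apply F[12]=-3.479 → step 13: x=0.027, v=-0.162, θ₁=-0.055, ω₁=0.151, θ₂=-0.028, ω₂=0.037
apply F[13]=-2.956 → step 14: x=0.024, v=-0.189, θ₁=-0.052, ω₁=0.181, θ₂=-0.027, ω₂=0.048
apply F[14]=-2.475 → step 15: x=0.020, v=-0.211, θ₁=-0.048, ω₁=0.202, θ₂=-0.026, ω₂=0.057
apply F[15]=-2.037 → step 16: x=0.015, v=-0.228, θ₁=-0.044, ω₁=0.215, θ₂=-0.025, ω₂=0.066
apply F[16]=-1.645 → step 17: x=0.011, v=-0.242, θ₁=-0.039, ω₁=0.222, θ₂=-0.023, ω₂=0.073
apply F[17]=-1.295 → step 18: x=0.006, v=-0.252, θ₁=-0.035, ω₁=0.225, θ₂=-0.022, ω₂=0.079
apply F[18]=-0.984 → step 19: x=0.001, v=-0.259, θ₁=-0.030, ω₁=0.223, θ₂=-0.020, ω₂=0.083
apply F[19]=-0.710 → step 20: x=-0.005, v=-0.264, θ₁=-0.026, ω₁=0.218, θ₂=-0.019, ω₂=0.087
apply F[20]=-0.468 → step 21: x=-0.010, v=-0.267, θ₁=-0.022, ω₁=0.210, θ₂=-0.017, ω₂=0.089
apply F[21]=-0.255 → step 22: x=-0.015, v=-0.268, θ₁=-0.018, ω₁=0.201, θ₂=-0.015, ω₂=0.091
apply F[22]=-0.068 → step 23: x=-0.021, v=-0.267, θ₁=-0.014, ω₁=0.191, θ₂=-0.013, ω₂=0.092
Max |angle| over trajectory = 0.060 rad = 3.4°.

Answer: 3.4°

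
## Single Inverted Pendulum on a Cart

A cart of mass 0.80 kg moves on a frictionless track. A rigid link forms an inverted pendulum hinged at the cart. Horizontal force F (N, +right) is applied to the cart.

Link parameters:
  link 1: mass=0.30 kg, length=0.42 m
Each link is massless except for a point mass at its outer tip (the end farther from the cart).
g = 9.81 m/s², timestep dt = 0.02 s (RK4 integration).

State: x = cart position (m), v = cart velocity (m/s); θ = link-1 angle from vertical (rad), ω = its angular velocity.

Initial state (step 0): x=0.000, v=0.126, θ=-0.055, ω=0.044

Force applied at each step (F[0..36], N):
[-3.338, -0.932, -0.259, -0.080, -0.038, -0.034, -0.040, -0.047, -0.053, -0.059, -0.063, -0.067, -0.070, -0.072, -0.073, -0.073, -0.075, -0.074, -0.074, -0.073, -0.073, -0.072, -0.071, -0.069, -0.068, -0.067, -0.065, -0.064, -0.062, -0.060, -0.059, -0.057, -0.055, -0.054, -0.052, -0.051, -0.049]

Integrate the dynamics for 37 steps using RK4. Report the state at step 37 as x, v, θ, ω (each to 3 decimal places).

Answer: x=0.019, v=0.009, θ=-0.005, ω=0.011

Derivation:
apply F[0]=-3.338 → step 1: x=0.002, v=0.047, θ=-0.052, ω=0.208
apply F[1]=-0.932 → step 2: x=0.002, v=0.027, θ=-0.048, ω=0.231
apply F[2]=-0.259 → step 3: x=0.003, v=0.024, θ=-0.044, ω=0.217
apply F[3]=-0.080 → step 4: x=0.003, v=0.025, θ=-0.040, ω=0.195
apply F[4]=-0.038 → step 5: x=0.004, v=0.027, θ=-0.036, ω=0.173
apply F[5]=-0.034 → step 6: x=0.005, v=0.028, θ=-0.033, ω=0.153
apply F[6]=-0.040 → step 7: x=0.005, v=0.030, θ=-0.030, ω=0.135
apply F[7]=-0.047 → step 8: x=0.006, v=0.031, θ=-0.027, ω=0.120
apply F[8]=-0.053 → step 9: x=0.006, v=0.031, θ=-0.025, ω=0.106
apply F[9]=-0.059 → step 10: x=0.007, v=0.031, θ=-0.023, ω=0.094
apply F[10]=-0.063 → step 11: x=0.008, v=0.032, θ=-0.021, ω=0.084
apply F[11]=-0.067 → step 12: x=0.008, v=0.031, θ=-0.020, ω=0.075
apply F[12]=-0.070 → step 13: x=0.009, v=0.031, θ=-0.018, ω=0.067
apply F[13]=-0.072 → step 14: x=0.009, v=0.030, θ=-0.017, ω=0.060
apply F[14]=-0.073 → step 15: x=0.010, v=0.030, θ=-0.016, ω=0.054
apply F[15]=-0.073 → step 16: x=0.011, v=0.029, θ=-0.015, ω=0.049
apply F[16]=-0.075 → step 17: x=0.011, v=0.028, θ=-0.014, ω=0.044
apply F[17]=-0.074 → step 18: x=0.012, v=0.027, θ=-0.013, ω=0.040
apply F[18]=-0.074 → step 19: x=0.012, v=0.027, θ=-0.012, ω=0.036
apply F[19]=-0.073 → step 20: x=0.013, v=0.026, θ=-0.011, ω=0.033
apply F[20]=-0.073 → step 21: x=0.013, v=0.025, θ=-0.011, ω=0.030
apply F[21]=-0.072 → step 22: x=0.014, v=0.024, θ=-0.010, ω=0.028
apply F[22]=-0.071 → step 23: x=0.014, v=0.022, θ=-0.010, ω=0.025
apply F[23]=-0.069 → step 24: x=0.015, v=0.021, θ=-0.009, ω=0.023
apply F[24]=-0.068 → step 25: x=0.015, v=0.020, θ=-0.009, ω=0.022
apply F[25]=-0.067 → step 26: x=0.016, v=0.019, θ=-0.008, ω=0.020
apply F[26]=-0.065 → step 27: x=0.016, v=0.018, θ=-0.008, ω=0.019
apply F[27]=-0.064 → step 28: x=0.016, v=0.017, θ=-0.008, ω=0.017
apply F[28]=-0.062 → step 29: x=0.017, v=0.016, θ=-0.007, ω=0.016
apply F[29]=-0.060 → step 30: x=0.017, v=0.015, θ=-0.007, ω=0.015
apply F[30]=-0.059 → step 31: x=0.017, v=0.014, θ=-0.007, ω=0.014
apply F[31]=-0.057 → step 32: x=0.018, v=0.013, θ=-0.006, ω=0.014
apply F[32]=-0.055 → step 33: x=0.018, v=0.013, θ=-0.006, ω=0.013
apply F[33]=-0.054 → step 34: x=0.018, v=0.012, θ=-0.006, ω=0.012
apply F[34]=-0.052 → step 35: x=0.018, v=0.011, θ=-0.006, ω=0.012
apply F[35]=-0.051 → step 36: x=0.018, v=0.010, θ=-0.005, ω=0.011
apply F[36]=-0.049 → step 37: x=0.019, v=0.009, θ=-0.005, ω=0.011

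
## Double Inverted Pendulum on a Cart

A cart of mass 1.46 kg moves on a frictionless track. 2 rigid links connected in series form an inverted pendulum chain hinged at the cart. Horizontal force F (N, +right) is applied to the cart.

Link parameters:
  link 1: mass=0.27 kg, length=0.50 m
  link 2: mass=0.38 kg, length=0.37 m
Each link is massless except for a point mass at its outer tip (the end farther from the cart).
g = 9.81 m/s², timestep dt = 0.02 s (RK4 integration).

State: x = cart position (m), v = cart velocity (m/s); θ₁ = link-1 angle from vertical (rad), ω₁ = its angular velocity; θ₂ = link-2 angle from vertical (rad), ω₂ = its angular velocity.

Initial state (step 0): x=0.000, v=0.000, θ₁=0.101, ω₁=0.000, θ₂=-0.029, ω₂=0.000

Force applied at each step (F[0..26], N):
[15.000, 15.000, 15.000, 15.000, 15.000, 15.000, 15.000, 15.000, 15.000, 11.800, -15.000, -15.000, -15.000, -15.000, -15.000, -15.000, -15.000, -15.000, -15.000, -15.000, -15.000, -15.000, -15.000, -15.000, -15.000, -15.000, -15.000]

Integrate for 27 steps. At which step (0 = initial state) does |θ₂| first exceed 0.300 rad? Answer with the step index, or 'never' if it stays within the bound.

Answer: never

Derivation:
apply F[0]=+15.000 → step 1: x=0.002, v=0.196, θ₁=0.098, ω₁=-0.276, θ₂=-0.031, ω₂=-0.176
apply F[1]=+15.000 → step 2: x=0.008, v=0.393, θ₁=0.090, ω₁=-0.557, θ₂=-0.036, ω₂=-0.348
apply F[2]=+15.000 → step 3: x=0.018, v=0.591, θ₁=0.076, ω₁=-0.849, θ₂=-0.045, ω₂=-0.510
apply F[3]=+15.000 → step 4: x=0.031, v=0.791, θ₁=0.056, ω₁=-1.159, θ₂=-0.056, ω₂=-0.656
apply F[4]=+15.000 → step 5: x=0.049, v=0.993, θ₁=0.029, ω₁=-1.492, θ₂=-0.071, ω₂=-0.782
apply F[5]=+15.000 → step 6: x=0.071, v=1.197, θ₁=-0.004, ω₁=-1.854, θ₂=-0.087, ω₂=-0.882
apply F[6]=+15.000 → step 7: x=0.097, v=1.404, θ₁=-0.045, ω₁=-2.248, θ₂=-0.106, ω₂=-0.950
apply F[7]=+15.000 → step 8: x=0.127, v=1.613, θ₁=-0.094, ω₁=-2.676, θ₂=-0.125, ω₂=-0.986
apply F[8]=+15.000 → step 9: x=0.162, v=1.823, θ₁=-0.152, ω₁=-3.138, θ₂=-0.145, ω₂=-0.994
apply F[9]=+11.800 → step 10: x=0.200, v=1.988, θ₁=-0.219, ω₁=-3.538, θ₂=-0.165, ω₂=-0.985
apply F[10]=-15.000 → step 11: x=0.238, v=1.796, θ₁=-0.287, ω₁=-3.289, θ₂=-0.184, ω₂=-0.925
apply F[11]=-15.000 → step 12: x=0.272, v=1.609, θ₁=-0.351, ω₁=-3.106, θ₂=-0.202, ω₂=-0.813
apply F[12]=-15.000 → step 13: x=0.302, v=1.429, θ₁=-0.412, ω₁=-2.986, θ₂=-0.216, ω₂=-0.647
apply F[13]=-15.000 → step 14: x=0.329, v=1.252, θ₁=-0.471, ω₁=-2.927, θ₂=-0.227, ω₂=-0.429
apply F[14]=-15.000 → step 15: x=0.352, v=1.080, θ₁=-0.529, ω₁=-2.923, θ₂=-0.233, ω₂=-0.162
apply F[15]=-15.000 → step 16: x=0.372, v=0.909, θ₁=-0.588, ω₁=-2.968, θ₂=-0.233, ω₂=0.146
apply F[16]=-15.000 → step 17: x=0.389, v=0.740, θ₁=-0.648, ω₁=-3.056, θ₂=-0.227, ω₂=0.488
apply F[17]=-15.000 → step 18: x=0.402, v=0.569, θ₁=-0.711, ω₁=-3.176, θ₂=-0.214, ω₂=0.851
apply F[18]=-15.000 → step 19: x=0.411, v=0.397, θ₁=-0.775, ω₁=-3.320, θ₂=-0.193, ω₂=1.219
apply F[19]=-15.000 → step 20: x=0.418, v=0.222, θ₁=-0.843, ω₁=-3.478, θ₂=-0.165, ω₂=1.579
apply F[20]=-15.000 → step 21: x=0.420, v=0.043, θ₁=-0.915, ω₁=-3.642, θ₂=-0.130, ω₂=1.916
apply F[21]=-15.000 → step 22: x=0.419, v=-0.140, θ₁=-0.989, ω₁=-3.809, θ₂=-0.088, ω₂=2.219
apply F[22]=-15.000 → step 23: x=0.415, v=-0.326, θ₁=-1.067, ω₁=-3.978, θ₂=-0.041, ω₂=2.482
apply F[23]=-15.000 → step 24: x=0.406, v=-0.517, θ₁=-1.148, ω₁=-4.151, θ₂=0.010, ω₂=2.699
apply F[24]=-15.000 → step 25: x=0.394, v=-0.711, θ₁=-1.233, ω₁=-4.332, θ₂=0.066, ω₂=2.868
apply F[25]=-15.000 → step 26: x=0.378, v=-0.909, θ₁=-1.322, ω₁=-4.531, θ₂=0.125, ω₂=2.983
apply F[26]=-15.000 → step 27: x=0.358, v=-1.110, θ₁=-1.415, ω₁=-4.756, θ₂=0.185, ω₂=3.037
max |θ₂| = 0.233 ≤ 0.300 over all 28 states.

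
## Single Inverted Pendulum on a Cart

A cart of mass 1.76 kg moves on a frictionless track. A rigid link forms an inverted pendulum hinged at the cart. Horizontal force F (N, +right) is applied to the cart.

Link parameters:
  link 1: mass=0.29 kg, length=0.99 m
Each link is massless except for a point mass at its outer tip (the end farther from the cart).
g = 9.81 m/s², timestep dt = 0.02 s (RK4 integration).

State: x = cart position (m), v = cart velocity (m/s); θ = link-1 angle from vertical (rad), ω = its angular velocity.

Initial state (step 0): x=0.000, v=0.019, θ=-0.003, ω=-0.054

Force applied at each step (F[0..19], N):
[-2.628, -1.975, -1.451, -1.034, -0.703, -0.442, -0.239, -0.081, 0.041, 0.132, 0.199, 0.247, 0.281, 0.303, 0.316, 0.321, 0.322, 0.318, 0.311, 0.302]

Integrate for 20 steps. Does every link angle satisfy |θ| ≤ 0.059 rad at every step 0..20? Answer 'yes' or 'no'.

apply F[0]=-2.628 → step 1: x=0.000, v=-0.011, θ=-0.004, ω=-0.025
apply F[1]=-1.975 → step 2: x=-0.000, v=-0.033, θ=-0.004, ω=-0.003
apply F[2]=-1.451 → step 3: x=-0.001, v=-0.049, θ=-0.004, ω=0.013
apply F[3]=-1.034 → step 4: x=-0.002, v=-0.061, θ=-0.004, ω=0.024
apply F[4]=-0.703 → step 5: x=-0.004, v=-0.069, θ=-0.003, ω=0.031
apply F[5]=-0.442 → step 6: x=-0.005, v=-0.074, θ=-0.002, ω=0.036
apply F[6]=-0.239 → step 7: x=-0.007, v=-0.077, θ=-0.002, ω=0.038
apply F[7]=-0.081 → step 8: x=-0.008, v=-0.077, θ=-0.001, ω=0.039
apply F[8]=+0.041 → step 9: x=-0.010, v=-0.077, θ=-0.000, ω=0.038
apply F[9]=+0.132 → step 10: x=-0.011, v=-0.075, θ=0.001, ω=0.036
apply F[10]=+0.199 → step 11: x=-0.013, v=-0.073, θ=0.001, ω=0.034
apply F[11]=+0.247 → step 12: x=-0.014, v=-0.070, θ=0.002, ω=0.032
apply F[12]=+0.281 → step 13: x=-0.015, v=-0.067, θ=0.003, ω=0.029
apply F[13]=+0.303 → step 14: x=-0.017, v=-0.064, θ=0.003, ω=0.026
apply F[14]=+0.316 → step 15: x=-0.018, v=-0.060, θ=0.004, ω=0.024
apply F[15]=+0.321 → step 16: x=-0.019, v=-0.057, θ=0.004, ω=0.021
apply F[16]=+0.322 → step 17: x=-0.020, v=-0.053, θ=0.005, ω=0.018
apply F[17]=+0.318 → step 18: x=-0.021, v=-0.050, θ=0.005, ω=0.016
apply F[18]=+0.311 → step 19: x=-0.022, v=-0.047, θ=0.005, ω=0.013
apply F[19]=+0.302 → step 20: x=-0.023, v=-0.043, θ=0.005, ω=0.011
Max |angle| over trajectory = 0.005 rad; bound = 0.059 → within bound.

Answer: yes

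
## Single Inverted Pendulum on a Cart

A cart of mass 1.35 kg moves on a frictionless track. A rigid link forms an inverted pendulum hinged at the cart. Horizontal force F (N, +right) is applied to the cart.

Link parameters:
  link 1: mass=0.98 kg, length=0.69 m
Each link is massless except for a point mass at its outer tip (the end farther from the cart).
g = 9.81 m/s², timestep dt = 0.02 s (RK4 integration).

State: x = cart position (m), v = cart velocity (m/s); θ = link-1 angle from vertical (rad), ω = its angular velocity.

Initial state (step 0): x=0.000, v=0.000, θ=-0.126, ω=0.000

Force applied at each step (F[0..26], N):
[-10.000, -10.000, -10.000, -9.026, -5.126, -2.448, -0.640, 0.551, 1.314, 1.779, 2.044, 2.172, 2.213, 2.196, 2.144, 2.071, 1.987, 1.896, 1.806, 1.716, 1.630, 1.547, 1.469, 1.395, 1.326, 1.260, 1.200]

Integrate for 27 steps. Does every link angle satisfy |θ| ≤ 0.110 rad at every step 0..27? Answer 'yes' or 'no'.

apply F[0]=-10.000 → step 1: x=-0.001, v=-0.129, θ=-0.125, ω=0.150
apply F[1]=-10.000 → step 2: x=-0.005, v=-0.259, θ=-0.120, ω=0.301
apply F[2]=-10.000 → step 3: x=-0.012, v=-0.389, θ=-0.112, ω=0.456
apply F[3]=-9.026 → step 4: x=-0.021, v=-0.507, θ=-0.102, ω=0.596
apply F[4]=-5.126 → step 5: x=-0.031, v=-0.569, θ=-0.089, ω=0.659
apply F[5]=-2.448 → step 6: x=-0.043, v=-0.594, θ=-0.076, ω=0.671
apply F[6]=-0.640 → step 7: x=-0.055, v=-0.594, θ=-0.063, ω=0.651
apply F[7]=+0.551 → step 8: x=-0.067, v=-0.578, θ=-0.050, ω=0.612
apply F[8]=+1.314 → step 9: x=-0.078, v=-0.553, θ=-0.039, ω=0.562
apply F[9]=+1.779 → step 10: x=-0.089, v=-0.522, θ=-0.028, ω=0.508
apply F[10]=+2.044 → step 11: x=-0.099, v=-0.488, θ=-0.018, ω=0.453
apply F[11]=+2.172 → step 12: x=-0.108, v=-0.454, θ=-0.010, ω=0.400
apply F[12]=+2.213 → step 13: x=-0.117, v=-0.420, θ=-0.002, ω=0.349
apply F[13]=+2.196 → step 14: x=-0.125, v=-0.388, θ=0.004, ω=0.303
apply F[14]=+2.144 → step 15: x=-0.132, v=-0.357, θ=0.010, ω=0.260
apply F[15]=+2.071 → step 16: x=-0.139, v=-0.328, θ=0.015, ω=0.222
apply F[16]=+1.987 → step 17: x=-0.146, v=-0.301, θ=0.019, ω=0.187
apply F[17]=+1.896 → step 18: x=-0.151, v=-0.276, θ=0.022, ω=0.157
apply F[18]=+1.806 → step 19: x=-0.157, v=-0.253, θ=0.025, ω=0.129
apply F[19]=+1.716 → step 20: x=-0.161, v=-0.231, θ=0.027, ω=0.106
apply F[20]=+1.630 → step 21: x=-0.166, v=-0.211, θ=0.029, ω=0.084
apply F[21]=+1.547 → step 22: x=-0.170, v=-0.192, θ=0.031, ω=0.066
apply F[22]=+1.469 → step 23: x=-0.174, v=-0.175, θ=0.032, ω=0.050
apply F[23]=+1.395 → step 24: x=-0.177, v=-0.159, θ=0.033, ω=0.036
apply F[24]=+1.326 → step 25: x=-0.180, v=-0.144, θ=0.033, ω=0.024
apply F[25]=+1.260 → step 26: x=-0.183, v=-0.130, θ=0.034, ω=0.013
apply F[26]=+1.200 → step 27: x=-0.185, v=-0.117, θ=0.034, ω=0.004
Max |angle| over trajectory = 0.126 rad; bound = 0.110 → exceeded.

Answer: no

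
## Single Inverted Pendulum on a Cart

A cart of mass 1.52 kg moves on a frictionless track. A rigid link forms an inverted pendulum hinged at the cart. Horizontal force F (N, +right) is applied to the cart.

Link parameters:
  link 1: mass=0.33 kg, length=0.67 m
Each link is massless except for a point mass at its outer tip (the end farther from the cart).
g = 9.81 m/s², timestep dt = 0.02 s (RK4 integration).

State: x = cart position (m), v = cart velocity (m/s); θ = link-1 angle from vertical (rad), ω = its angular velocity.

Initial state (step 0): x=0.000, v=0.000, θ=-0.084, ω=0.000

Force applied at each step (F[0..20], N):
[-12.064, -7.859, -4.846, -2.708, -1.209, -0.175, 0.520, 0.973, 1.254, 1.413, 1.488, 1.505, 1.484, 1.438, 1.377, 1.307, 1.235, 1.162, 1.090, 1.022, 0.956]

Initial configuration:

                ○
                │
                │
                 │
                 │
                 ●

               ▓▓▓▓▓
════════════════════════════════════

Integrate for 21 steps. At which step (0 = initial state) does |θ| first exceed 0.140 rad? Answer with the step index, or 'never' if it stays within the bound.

Answer: never

Derivation:
apply F[0]=-12.064 → step 1: x=-0.002, v=-0.155, θ=-0.082, ω=0.206
apply F[1]=-7.859 → step 2: x=-0.006, v=-0.255, θ=-0.077, ω=0.332
apply F[2]=-4.846 → step 3: x=-0.011, v=-0.316, θ=-0.069, ω=0.400
apply F[3]=-2.708 → step 4: x=-0.018, v=-0.348, θ=-0.061, ω=0.430
apply F[4]=-1.209 → step 5: x=-0.025, v=-0.362, θ=-0.052, ω=0.434
apply F[5]=-0.175 → step 6: x=-0.032, v=-0.362, θ=-0.044, ω=0.420
apply F[6]=+0.520 → step 7: x=-0.039, v=-0.354, θ=-0.036, ω=0.396
apply F[7]=+0.973 → step 8: x=-0.046, v=-0.340, θ=-0.028, ω=0.366
apply F[8]=+1.254 → step 9: x=-0.053, v=-0.322, θ=-0.021, ω=0.332
apply F[9]=+1.413 → step 10: x=-0.059, v=-0.303, θ=-0.015, ω=0.298
apply F[10]=+1.488 → step 11: x=-0.065, v=-0.283, θ=-0.009, ω=0.265
apply F[11]=+1.505 → step 12: x=-0.071, v=-0.263, θ=-0.004, ω=0.233
apply F[12]=+1.484 → step 13: x=-0.076, v=-0.243, θ=0.000, ω=0.203
apply F[13]=+1.438 → step 14: x=-0.080, v=-0.224, θ=0.004, ω=0.176
apply F[14]=+1.377 → step 15: x=-0.085, v=-0.206, θ=0.007, ω=0.150
apply F[15]=+1.307 → step 16: x=-0.089, v=-0.189, θ=0.010, ω=0.128
apply F[16]=+1.235 → step 17: x=-0.092, v=-0.174, θ=0.012, ω=0.108
apply F[17]=+1.162 → step 18: x=-0.096, v=-0.159, θ=0.014, ω=0.090
apply F[18]=+1.090 → step 19: x=-0.099, v=-0.145, θ=0.016, ω=0.074
apply F[19]=+1.022 → step 20: x=-0.101, v=-0.132, θ=0.017, ω=0.060
apply F[20]=+0.956 → step 21: x=-0.104, v=-0.121, θ=0.018, ω=0.047
max |θ| = 0.084 ≤ 0.140 over all 22 states.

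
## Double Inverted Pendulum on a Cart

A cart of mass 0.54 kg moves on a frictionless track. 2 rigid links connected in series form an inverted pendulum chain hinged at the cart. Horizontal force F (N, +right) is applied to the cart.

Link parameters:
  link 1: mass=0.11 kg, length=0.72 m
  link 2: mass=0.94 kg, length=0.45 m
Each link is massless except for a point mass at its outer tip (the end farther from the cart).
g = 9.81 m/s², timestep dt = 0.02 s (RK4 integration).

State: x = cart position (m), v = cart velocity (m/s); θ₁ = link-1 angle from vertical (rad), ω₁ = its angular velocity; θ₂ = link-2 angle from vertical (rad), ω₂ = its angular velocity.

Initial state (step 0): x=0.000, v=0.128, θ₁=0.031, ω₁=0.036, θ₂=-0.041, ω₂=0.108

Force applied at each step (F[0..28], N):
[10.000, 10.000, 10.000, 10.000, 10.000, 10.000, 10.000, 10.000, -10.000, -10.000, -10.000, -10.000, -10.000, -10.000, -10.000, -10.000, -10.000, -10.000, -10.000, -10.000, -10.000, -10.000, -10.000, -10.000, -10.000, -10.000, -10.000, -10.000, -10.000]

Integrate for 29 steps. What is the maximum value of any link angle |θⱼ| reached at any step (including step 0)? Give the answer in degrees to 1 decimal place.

apply F[0]=+10.000 → step 1: x=0.006, v=0.487, θ₁=0.029, ω₁=-0.287, θ₂=-0.042, ω₂=-0.191
apply F[1]=+10.000 → step 2: x=0.019, v=0.848, θ₁=0.019, ω₁=-0.624, θ₂=-0.049, ω₂=-0.474
apply F[2]=+10.000 → step 3: x=0.040, v=1.214, θ₁=0.003, ω₁=-0.987, θ₂=-0.061, ω₂=-0.729
apply F[3]=+10.000 → step 4: x=0.068, v=1.587, θ₁=-0.020, ω₁=-1.390, θ₂=-0.077, ω₂=-0.938
apply F[4]=+10.000 → step 5: x=0.104, v=1.966, θ₁=-0.053, ω₁=-1.845, θ₂=-0.098, ω₂=-1.085
apply F[5]=+10.000 → step 6: x=0.147, v=2.349, θ₁=-0.095, ω₁=-2.356, θ₂=-0.120, ω₂=-1.158
apply F[6]=+10.000 → step 7: x=0.198, v=2.728, θ₁=-0.147, ω₁=-2.903, θ₂=-0.144, ω₂=-1.171
apply F[7]=+10.000 → step 8: x=0.256, v=3.089, θ₁=-0.211, ω₁=-3.434, θ₂=-0.167, ω₂=-1.188
apply F[8]=-10.000 → step 9: x=0.314, v=2.765, θ₁=-0.276, ω₁=-3.141, θ₂=-0.190, ω₂=-1.048
apply F[9]=-10.000 → step 10: x=0.367, v=2.467, θ₁=-0.337, ω₁=-2.985, θ₂=-0.208, ω₂=-0.767
apply F[10]=-10.000 → step 11: x=0.413, v=2.187, θ₁=-0.396, ω₁=-2.949, θ₂=-0.219, ω₂=-0.351
apply F[11]=-10.000 → step 12: x=0.454, v=1.914, θ₁=-0.456, ω₁=-3.001, θ₂=-0.221, ω₂=0.171
apply F[12]=-10.000 → step 13: x=0.490, v=1.638, θ₁=-0.517, ω₁=-3.104, θ₂=-0.212, ω₂=0.754
apply F[13]=-10.000 → step 14: x=0.520, v=1.352, θ₁=-0.580, ω₁=-3.215, θ₂=-0.191, ω₂=1.348
apply F[14]=-10.000 → step 15: x=0.544, v=1.052, θ₁=-0.645, ω₁=-3.305, θ₂=-0.159, ω₂=1.914
apply F[15]=-10.000 → step 16: x=0.562, v=0.740, θ₁=-0.712, ω₁=-3.361, θ₂=-0.115, ω₂=2.434
apply F[16]=-10.000 → step 17: x=0.573, v=0.418, θ₁=-0.779, ω₁=-3.378, θ₂=-0.061, ω₂=2.908
apply F[17]=-10.000 → step 18: x=0.578, v=0.090, θ₁=-0.847, ω₁=-3.359, θ₂=0.001, ω₂=3.348
apply F[18]=-10.000 → step 19: x=0.577, v=-0.243, θ₁=-0.913, ω₁=-3.305, θ₂=0.072, ω₂=3.769
apply F[19]=-10.000 → step 20: x=0.569, v=-0.578, θ₁=-0.979, ω₁=-3.215, θ₂=0.152, ω₂=4.189
apply F[20]=-10.000 → step 21: x=0.554, v=-0.911, θ₁=-1.042, ω₁=-3.084, θ₂=0.240, ω₂=4.630
apply F[21]=-10.000 → step 22: x=0.532, v=-1.242, θ₁=-1.102, ω₁=-2.901, θ₂=0.337, ω₂=5.117
apply F[22]=-10.000 → step 23: x=0.504, v=-1.565, θ₁=-1.157, ω₁=-2.646, θ₂=0.445, ω₂=5.681
apply F[23]=-10.000 → step 24: x=0.470, v=-1.876, θ₁=-1.207, ω₁=-2.287, θ₂=0.565, ω₂=6.371
apply F[24]=-10.000 → step 25: x=0.429, v=-2.167, θ₁=-1.248, ω₁=-1.770, θ₂=0.701, ω₂=7.260
apply F[25]=-10.000 → step 26: x=0.383, v=-2.418, θ₁=-1.276, ω₁=-1.005, θ₂=0.858, ω₂=8.466
apply F[26]=-10.000 → step 27: x=0.333, v=-2.595, θ₁=-1.285, ω₁=0.156, θ₂=1.043, ω₂=10.190
apply F[27]=-10.000 → step 28: x=0.280, v=-2.614, θ₁=-1.266, ω₁=1.937, θ₂=1.271, ω₂=12.760
apply F[28]=-10.000 → step 29: x=0.231, v=-2.269, θ₁=-1.202, ω₁=4.495, θ₂=1.562, ω₂=16.554
Max |angle| over trajectory = 1.562 rad = 89.5°.

Answer: 89.5°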